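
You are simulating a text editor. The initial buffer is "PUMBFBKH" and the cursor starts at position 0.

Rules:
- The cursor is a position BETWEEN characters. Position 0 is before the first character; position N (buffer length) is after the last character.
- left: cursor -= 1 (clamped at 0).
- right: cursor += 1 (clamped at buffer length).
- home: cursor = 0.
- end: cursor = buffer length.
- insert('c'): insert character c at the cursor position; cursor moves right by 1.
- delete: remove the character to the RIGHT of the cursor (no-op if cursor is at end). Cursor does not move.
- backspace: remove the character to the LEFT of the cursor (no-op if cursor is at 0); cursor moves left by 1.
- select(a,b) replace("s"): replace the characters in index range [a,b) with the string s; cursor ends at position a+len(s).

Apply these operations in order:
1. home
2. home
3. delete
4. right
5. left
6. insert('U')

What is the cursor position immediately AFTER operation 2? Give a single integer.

Answer: 0

Derivation:
After op 1 (home): buf='PUMBFBKH' cursor=0
After op 2 (home): buf='PUMBFBKH' cursor=0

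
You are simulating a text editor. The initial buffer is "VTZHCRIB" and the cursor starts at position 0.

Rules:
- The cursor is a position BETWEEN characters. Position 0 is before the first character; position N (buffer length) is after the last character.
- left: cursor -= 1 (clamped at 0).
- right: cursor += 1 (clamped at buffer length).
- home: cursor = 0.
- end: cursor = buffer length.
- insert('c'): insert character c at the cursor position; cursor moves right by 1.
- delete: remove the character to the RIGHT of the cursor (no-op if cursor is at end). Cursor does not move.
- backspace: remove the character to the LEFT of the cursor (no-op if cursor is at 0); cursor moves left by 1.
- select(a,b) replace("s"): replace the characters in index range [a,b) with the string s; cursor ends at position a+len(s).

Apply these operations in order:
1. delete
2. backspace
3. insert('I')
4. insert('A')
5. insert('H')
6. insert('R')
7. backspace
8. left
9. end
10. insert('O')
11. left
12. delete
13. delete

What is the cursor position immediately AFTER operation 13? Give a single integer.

After op 1 (delete): buf='TZHCRIB' cursor=0
After op 2 (backspace): buf='TZHCRIB' cursor=0
After op 3 (insert('I')): buf='ITZHCRIB' cursor=1
After op 4 (insert('A')): buf='IATZHCRIB' cursor=2
After op 5 (insert('H')): buf='IAHTZHCRIB' cursor=3
After op 6 (insert('R')): buf='IAHRTZHCRIB' cursor=4
After op 7 (backspace): buf='IAHTZHCRIB' cursor=3
After op 8 (left): buf='IAHTZHCRIB' cursor=2
After op 9 (end): buf='IAHTZHCRIB' cursor=10
After op 10 (insert('O')): buf='IAHTZHCRIBO' cursor=11
After op 11 (left): buf='IAHTZHCRIBO' cursor=10
After op 12 (delete): buf='IAHTZHCRIB' cursor=10
After op 13 (delete): buf='IAHTZHCRIB' cursor=10

Answer: 10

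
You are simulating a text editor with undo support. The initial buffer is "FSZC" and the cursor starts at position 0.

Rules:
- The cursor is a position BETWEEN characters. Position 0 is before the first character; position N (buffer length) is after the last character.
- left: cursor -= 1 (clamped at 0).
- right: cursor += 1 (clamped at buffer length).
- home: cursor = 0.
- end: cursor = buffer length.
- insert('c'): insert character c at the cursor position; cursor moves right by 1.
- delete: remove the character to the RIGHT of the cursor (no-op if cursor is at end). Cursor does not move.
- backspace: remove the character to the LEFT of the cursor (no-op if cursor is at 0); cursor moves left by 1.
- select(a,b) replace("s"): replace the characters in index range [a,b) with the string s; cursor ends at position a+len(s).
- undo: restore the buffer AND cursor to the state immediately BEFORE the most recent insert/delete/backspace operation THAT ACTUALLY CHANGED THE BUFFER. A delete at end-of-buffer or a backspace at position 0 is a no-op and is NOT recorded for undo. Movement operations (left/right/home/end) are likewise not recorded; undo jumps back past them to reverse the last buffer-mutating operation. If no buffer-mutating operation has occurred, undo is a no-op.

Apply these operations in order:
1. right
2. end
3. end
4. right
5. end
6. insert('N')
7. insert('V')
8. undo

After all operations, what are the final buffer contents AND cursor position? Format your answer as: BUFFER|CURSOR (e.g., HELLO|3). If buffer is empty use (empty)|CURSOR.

After op 1 (right): buf='FSZC' cursor=1
After op 2 (end): buf='FSZC' cursor=4
After op 3 (end): buf='FSZC' cursor=4
After op 4 (right): buf='FSZC' cursor=4
After op 5 (end): buf='FSZC' cursor=4
After op 6 (insert('N')): buf='FSZCN' cursor=5
After op 7 (insert('V')): buf='FSZCNV' cursor=6
After op 8 (undo): buf='FSZCN' cursor=5

Answer: FSZCN|5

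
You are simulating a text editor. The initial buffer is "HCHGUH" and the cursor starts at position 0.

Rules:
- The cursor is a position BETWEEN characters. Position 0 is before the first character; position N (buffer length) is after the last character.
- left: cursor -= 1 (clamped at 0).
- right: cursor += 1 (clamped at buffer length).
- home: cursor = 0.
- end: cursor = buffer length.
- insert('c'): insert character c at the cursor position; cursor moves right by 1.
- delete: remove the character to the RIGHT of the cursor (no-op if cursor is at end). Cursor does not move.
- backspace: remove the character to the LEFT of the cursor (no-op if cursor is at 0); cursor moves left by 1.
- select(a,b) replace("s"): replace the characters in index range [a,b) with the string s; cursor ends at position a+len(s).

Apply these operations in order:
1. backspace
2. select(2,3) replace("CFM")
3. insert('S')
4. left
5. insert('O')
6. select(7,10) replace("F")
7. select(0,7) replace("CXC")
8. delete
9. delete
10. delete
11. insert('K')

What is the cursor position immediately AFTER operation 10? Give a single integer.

Answer: 3

Derivation:
After op 1 (backspace): buf='HCHGUH' cursor=0
After op 2 (select(2,3) replace("CFM")): buf='HCCFMGUH' cursor=5
After op 3 (insert('S')): buf='HCCFMSGUH' cursor=6
After op 4 (left): buf='HCCFMSGUH' cursor=5
After op 5 (insert('O')): buf='HCCFMOSGUH' cursor=6
After op 6 (select(7,10) replace("F")): buf='HCCFMOSF' cursor=8
After op 7 (select(0,7) replace("CXC")): buf='CXCF' cursor=3
After op 8 (delete): buf='CXC' cursor=3
After op 9 (delete): buf='CXC' cursor=3
After op 10 (delete): buf='CXC' cursor=3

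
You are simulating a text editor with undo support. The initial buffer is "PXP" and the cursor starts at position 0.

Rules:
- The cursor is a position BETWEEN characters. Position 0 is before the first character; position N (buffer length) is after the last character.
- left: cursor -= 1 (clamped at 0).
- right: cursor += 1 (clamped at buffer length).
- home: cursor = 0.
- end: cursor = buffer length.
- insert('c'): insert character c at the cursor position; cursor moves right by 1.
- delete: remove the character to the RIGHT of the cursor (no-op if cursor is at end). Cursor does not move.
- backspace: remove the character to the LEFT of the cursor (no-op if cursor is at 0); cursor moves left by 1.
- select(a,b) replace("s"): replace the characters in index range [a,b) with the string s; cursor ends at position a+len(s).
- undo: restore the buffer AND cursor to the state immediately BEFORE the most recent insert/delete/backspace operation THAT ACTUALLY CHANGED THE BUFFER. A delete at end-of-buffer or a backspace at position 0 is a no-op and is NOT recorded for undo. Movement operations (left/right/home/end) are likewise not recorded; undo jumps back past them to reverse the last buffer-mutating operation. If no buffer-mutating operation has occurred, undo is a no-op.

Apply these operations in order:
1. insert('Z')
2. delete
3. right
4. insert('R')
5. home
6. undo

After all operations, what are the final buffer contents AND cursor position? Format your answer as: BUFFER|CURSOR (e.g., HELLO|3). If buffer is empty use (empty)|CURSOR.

After op 1 (insert('Z')): buf='ZPXP' cursor=1
After op 2 (delete): buf='ZXP' cursor=1
After op 3 (right): buf='ZXP' cursor=2
After op 4 (insert('R')): buf='ZXRP' cursor=3
After op 5 (home): buf='ZXRP' cursor=0
After op 6 (undo): buf='ZXP' cursor=2

Answer: ZXP|2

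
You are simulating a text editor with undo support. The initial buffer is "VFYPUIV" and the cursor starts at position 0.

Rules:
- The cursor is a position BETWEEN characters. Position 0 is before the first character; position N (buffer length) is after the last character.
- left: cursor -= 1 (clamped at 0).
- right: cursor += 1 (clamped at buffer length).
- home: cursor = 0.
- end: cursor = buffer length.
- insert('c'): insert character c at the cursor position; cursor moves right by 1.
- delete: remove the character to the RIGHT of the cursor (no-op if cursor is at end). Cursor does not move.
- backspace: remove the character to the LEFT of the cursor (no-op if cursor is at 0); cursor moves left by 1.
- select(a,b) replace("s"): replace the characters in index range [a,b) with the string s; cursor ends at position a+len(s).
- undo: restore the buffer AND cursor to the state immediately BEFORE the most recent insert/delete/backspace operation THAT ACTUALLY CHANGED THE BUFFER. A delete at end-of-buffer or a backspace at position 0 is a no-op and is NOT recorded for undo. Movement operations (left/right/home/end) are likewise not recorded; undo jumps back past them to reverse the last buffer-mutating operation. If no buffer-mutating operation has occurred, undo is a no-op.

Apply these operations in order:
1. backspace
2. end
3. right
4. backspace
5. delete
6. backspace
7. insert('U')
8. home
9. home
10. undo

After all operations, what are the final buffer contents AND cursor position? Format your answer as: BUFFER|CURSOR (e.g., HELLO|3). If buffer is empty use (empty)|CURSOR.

Answer: VFYPU|5

Derivation:
After op 1 (backspace): buf='VFYPUIV' cursor=0
After op 2 (end): buf='VFYPUIV' cursor=7
After op 3 (right): buf='VFYPUIV' cursor=7
After op 4 (backspace): buf='VFYPUI' cursor=6
After op 5 (delete): buf='VFYPUI' cursor=6
After op 6 (backspace): buf='VFYPU' cursor=5
After op 7 (insert('U')): buf='VFYPUU' cursor=6
After op 8 (home): buf='VFYPUU' cursor=0
After op 9 (home): buf='VFYPUU' cursor=0
After op 10 (undo): buf='VFYPU' cursor=5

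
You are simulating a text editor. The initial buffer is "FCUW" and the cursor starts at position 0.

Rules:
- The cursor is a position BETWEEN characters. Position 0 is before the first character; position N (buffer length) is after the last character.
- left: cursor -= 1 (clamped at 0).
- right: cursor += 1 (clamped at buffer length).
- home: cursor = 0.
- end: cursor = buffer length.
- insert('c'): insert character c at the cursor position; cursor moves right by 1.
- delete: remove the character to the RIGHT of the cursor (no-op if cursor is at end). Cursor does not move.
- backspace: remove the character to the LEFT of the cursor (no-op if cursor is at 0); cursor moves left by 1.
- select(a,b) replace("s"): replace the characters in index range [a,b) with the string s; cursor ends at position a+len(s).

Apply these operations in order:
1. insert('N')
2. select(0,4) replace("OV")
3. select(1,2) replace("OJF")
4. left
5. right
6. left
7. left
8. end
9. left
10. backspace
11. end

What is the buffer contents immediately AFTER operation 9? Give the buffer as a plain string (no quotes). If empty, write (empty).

After op 1 (insert('N')): buf='NFCUW' cursor=1
After op 2 (select(0,4) replace("OV")): buf='OVW' cursor=2
After op 3 (select(1,2) replace("OJF")): buf='OOJFW' cursor=4
After op 4 (left): buf='OOJFW' cursor=3
After op 5 (right): buf='OOJFW' cursor=4
After op 6 (left): buf='OOJFW' cursor=3
After op 7 (left): buf='OOJFW' cursor=2
After op 8 (end): buf='OOJFW' cursor=5
After op 9 (left): buf='OOJFW' cursor=4

Answer: OOJFW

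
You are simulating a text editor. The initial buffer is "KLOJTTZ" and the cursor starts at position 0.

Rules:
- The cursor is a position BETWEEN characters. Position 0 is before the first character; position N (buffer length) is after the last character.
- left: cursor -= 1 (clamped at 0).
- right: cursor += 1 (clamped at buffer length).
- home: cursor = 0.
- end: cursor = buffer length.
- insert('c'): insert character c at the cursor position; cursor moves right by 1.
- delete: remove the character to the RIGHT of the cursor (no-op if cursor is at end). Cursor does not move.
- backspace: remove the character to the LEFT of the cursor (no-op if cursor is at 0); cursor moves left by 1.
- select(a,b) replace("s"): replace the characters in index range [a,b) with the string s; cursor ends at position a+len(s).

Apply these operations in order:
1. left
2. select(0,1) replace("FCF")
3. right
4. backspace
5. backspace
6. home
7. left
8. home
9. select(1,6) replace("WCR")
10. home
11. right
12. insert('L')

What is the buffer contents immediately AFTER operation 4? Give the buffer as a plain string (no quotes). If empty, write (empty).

After op 1 (left): buf='KLOJTTZ' cursor=0
After op 2 (select(0,1) replace("FCF")): buf='FCFLOJTTZ' cursor=3
After op 3 (right): buf='FCFLOJTTZ' cursor=4
After op 4 (backspace): buf='FCFOJTTZ' cursor=3

Answer: FCFOJTTZ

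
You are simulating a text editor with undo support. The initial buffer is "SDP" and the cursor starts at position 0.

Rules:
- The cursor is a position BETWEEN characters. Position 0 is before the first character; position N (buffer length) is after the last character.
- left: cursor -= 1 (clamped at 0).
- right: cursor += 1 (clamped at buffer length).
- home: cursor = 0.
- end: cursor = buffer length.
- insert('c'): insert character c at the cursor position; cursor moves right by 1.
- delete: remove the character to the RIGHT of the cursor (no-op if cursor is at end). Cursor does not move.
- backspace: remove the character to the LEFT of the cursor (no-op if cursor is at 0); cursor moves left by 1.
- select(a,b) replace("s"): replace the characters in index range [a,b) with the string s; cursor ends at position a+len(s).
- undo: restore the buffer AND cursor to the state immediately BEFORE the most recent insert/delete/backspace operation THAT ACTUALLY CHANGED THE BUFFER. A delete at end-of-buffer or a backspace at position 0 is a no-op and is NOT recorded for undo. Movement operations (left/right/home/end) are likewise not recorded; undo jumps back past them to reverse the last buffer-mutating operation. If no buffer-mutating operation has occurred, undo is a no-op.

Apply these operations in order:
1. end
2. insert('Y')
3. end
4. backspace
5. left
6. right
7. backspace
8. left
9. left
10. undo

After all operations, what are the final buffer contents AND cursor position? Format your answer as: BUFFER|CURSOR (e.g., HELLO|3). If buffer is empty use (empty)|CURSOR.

After op 1 (end): buf='SDP' cursor=3
After op 2 (insert('Y')): buf='SDPY' cursor=4
After op 3 (end): buf='SDPY' cursor=4
After op 4 (backspace): buf='SDP' cursor=3
After op 5 (left): buf='SDP' cursor=2
After op 6 (right): buf='SDP' cursor=3
After op 7 (backspace): buf='SD' cursor=2
After op 8 (left): buf='SD' cursor=1
After op 9 (left): buf='SD' cursor=0
After op 10 (undo): buf='SDP' cursor=3

Answer: SDP|3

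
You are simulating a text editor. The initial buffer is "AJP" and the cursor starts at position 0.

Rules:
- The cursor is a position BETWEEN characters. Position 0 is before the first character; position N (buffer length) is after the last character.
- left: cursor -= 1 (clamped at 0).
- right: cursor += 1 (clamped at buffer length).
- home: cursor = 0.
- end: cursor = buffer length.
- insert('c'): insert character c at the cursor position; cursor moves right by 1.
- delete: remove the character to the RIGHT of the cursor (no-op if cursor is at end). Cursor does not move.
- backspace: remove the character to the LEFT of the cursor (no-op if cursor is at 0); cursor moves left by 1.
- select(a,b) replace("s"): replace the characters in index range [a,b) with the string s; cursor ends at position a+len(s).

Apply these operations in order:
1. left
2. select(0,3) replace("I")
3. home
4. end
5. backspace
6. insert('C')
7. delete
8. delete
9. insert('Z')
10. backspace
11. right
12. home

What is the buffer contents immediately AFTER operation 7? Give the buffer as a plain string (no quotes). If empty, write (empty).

Answer: C

Derivation:
After op 1 (left): buf='AJP' cursor=0
After op 2 (select(0,3) replace("I")): buf='I' cursor=1
After op 3 (home): buf='I' cursor=0
After op 4 (end): buf='I' cursor=1
After op 5 (backspace): buf='(empty)' cursor=0
After op 6 (insert('C')): buf='C' cursor=1
After op 7 (delete): buf='C' cursor=1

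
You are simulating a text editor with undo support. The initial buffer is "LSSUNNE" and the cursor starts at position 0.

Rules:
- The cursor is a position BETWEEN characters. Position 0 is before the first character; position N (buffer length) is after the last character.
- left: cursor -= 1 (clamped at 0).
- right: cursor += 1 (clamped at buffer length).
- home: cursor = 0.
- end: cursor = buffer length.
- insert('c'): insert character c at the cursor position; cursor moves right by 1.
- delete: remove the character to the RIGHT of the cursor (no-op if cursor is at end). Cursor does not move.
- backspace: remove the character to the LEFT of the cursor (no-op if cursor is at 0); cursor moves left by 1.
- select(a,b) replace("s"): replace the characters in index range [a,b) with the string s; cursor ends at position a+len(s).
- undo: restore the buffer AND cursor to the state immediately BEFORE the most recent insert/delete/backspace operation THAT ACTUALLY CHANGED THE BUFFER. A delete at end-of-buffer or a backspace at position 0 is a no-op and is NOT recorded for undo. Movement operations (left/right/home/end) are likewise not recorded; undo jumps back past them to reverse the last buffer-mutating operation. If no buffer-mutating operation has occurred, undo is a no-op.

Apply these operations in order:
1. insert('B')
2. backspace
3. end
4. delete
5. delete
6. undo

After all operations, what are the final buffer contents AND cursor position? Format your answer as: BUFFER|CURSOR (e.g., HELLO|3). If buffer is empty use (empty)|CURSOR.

Answer: BLSSUNNE|1

Derivation:
After op 1 (insert('B')): buf='BLSSUNNE' cursor=1
After op 2 (backspace): buf='LSSUNNE' cursor=0
After op 3 (end): buf='LSSUNNE' cursor=7
After op 4 (delete): buf='LSSUNNE' cursor=7
After op 5 (delete): buf='LSSUNNE' cursor=7
After op 6 (undo): buf='BLSSUNNE' cursor=1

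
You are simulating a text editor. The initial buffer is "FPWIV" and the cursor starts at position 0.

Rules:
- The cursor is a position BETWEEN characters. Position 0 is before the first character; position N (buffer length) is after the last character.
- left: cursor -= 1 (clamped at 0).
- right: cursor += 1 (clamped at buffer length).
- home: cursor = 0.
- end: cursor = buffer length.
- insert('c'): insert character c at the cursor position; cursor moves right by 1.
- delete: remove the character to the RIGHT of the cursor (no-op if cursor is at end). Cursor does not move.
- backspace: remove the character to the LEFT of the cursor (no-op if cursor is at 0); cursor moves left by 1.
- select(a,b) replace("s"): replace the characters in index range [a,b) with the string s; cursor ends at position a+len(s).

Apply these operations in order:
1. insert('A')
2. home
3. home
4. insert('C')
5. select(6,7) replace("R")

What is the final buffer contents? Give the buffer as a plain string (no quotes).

After op 1 (insert('A')): buf='AFPWIV' cursor=1
After op 2 (home): buf='AFPWIV' cursor=0
After op 3 (home): buf='AFPWIV' cursor=0
After op 4 (insert('C')): buf='CAFPWIV' cursor=1
After op 5 (select(6,7) replace("R")): buf='CAFPWIR' cursor=7

Answer: CAFPWIR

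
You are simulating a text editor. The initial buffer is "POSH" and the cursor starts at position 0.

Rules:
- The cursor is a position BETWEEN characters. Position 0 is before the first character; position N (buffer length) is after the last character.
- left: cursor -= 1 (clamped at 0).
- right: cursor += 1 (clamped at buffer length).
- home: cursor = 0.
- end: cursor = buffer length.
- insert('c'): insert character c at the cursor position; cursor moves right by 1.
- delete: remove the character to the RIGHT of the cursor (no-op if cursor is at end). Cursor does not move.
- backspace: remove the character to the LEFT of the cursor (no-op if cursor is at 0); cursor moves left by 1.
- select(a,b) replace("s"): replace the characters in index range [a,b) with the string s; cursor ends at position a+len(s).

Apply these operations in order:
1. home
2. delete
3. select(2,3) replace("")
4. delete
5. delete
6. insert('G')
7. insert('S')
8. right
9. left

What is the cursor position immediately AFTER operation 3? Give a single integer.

Answer: 2

Derivation:
After op 1 (home): buf='POSH' cursor=0
After op 2 (delete): buf='OSH' cursor=0
After op 3 (select(2,3) replace("")): buf='OS' cursor=2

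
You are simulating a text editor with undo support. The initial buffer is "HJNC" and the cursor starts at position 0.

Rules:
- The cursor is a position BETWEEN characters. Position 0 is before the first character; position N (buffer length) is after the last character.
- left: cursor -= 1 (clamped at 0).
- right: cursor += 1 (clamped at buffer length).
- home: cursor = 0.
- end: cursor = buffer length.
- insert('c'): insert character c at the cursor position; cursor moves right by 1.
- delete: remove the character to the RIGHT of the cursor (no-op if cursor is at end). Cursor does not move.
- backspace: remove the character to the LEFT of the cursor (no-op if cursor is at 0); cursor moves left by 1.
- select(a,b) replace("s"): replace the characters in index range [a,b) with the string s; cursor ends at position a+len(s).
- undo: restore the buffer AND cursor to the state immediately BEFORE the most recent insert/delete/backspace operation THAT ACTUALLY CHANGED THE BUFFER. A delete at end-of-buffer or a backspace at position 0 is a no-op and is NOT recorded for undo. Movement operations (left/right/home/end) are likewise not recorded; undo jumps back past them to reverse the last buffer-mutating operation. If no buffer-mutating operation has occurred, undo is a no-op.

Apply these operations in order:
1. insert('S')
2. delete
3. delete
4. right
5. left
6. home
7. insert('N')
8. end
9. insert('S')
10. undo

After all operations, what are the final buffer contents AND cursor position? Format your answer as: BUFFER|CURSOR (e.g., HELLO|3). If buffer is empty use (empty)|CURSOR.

Answer: NSNC|4

Derivation:
After op 1 (insert('S')): buf='SHJNC' cursor=1
After op 2 (delete): buf='SJNC' cursor=1
After op 3 (delete): buf='SNC' cursor=1
After op 4 (right): buf='SNC' cursor=2
After op 5 (left): buf='SNC' cursor=1
After op 6 (home): buf='SNC' cursor=0
After op 7 (insert('N')): buf='NSNC' cursor=1
After op 8 (end): buf='NSNC' cursor=4
After op 9 (insert('S')): buf='NSNCS' cursor=5
After op 10 (undo): buf='NSNC' cursor=4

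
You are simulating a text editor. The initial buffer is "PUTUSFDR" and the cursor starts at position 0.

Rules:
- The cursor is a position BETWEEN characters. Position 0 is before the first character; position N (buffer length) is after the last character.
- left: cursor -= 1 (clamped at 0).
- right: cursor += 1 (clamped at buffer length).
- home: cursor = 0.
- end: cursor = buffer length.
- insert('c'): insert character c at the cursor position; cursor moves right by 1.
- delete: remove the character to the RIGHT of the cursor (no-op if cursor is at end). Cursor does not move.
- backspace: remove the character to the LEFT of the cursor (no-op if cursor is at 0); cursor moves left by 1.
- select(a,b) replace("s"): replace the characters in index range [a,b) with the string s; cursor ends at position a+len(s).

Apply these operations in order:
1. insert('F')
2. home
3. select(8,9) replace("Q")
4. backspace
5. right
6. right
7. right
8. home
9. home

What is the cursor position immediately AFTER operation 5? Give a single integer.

Answer: 8

Derivation:
After op 1 (insert('F')): buf='FPUTUSFDR' cursor=1
After op 2 (home): buf='FPUTUSFDR' cursor=0
After op 3 (select(8,9) replace("Q")): buf='FPUTUSFDQ' cursor=9
After op 4 (backspace): buf='FPUTUSFD' cursor=8
After op 5 (right): buf='FPUTUSFD' cursor=8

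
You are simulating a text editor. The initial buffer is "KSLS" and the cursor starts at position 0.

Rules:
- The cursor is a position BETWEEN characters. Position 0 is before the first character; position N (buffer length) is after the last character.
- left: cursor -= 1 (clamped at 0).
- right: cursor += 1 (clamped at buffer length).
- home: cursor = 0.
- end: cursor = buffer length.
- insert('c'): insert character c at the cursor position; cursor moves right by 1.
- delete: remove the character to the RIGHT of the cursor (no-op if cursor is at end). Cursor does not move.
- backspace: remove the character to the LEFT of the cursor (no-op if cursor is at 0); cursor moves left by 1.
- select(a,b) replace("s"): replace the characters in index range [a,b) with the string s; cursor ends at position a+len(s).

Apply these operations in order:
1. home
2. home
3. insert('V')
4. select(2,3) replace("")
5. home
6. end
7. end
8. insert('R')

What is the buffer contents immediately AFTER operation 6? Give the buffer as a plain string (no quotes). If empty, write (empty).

After op 1 (home): buf='KSLS' cursor=0
After op 2 (home): buf='KSLS' cursor=0
After op 3 (insert('V')): buf='VKSLS' cursor=1
After op 4 (select(2,3) replace("")): buf='VKLS' cursor=2
After op 5 (home): buf='VKLS' cursor=0
After op 6 (end): buf='VKLS' cursor=4

Answer: VKLS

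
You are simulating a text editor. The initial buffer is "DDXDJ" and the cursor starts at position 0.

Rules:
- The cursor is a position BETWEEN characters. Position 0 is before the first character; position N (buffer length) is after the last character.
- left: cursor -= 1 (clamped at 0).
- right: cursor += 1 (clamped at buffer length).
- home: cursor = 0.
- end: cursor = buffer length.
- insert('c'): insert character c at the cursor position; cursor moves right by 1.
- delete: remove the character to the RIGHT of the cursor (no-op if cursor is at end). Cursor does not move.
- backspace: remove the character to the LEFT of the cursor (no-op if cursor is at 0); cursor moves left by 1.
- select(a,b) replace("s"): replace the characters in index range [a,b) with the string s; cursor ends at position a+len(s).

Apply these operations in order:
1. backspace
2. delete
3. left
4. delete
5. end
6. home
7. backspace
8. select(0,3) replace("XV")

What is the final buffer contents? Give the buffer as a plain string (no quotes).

After op 1 (backspace): buf='DDXDJ' cursor=0
After op 2 (delete): buf='DXDJ' cursor=0
After op 3 (left): buf='DXDJ' cursor=0
After op 4 (delete): buf='XDJ' cursor=0
After op 5 (end): buf='XDJ' cursor=3
After op 6 (home): buf='XDJ' cursor=0
After op 7 (backspace): buf='XDJ' cursor=0
After op 8 (select(0,3) replace("XV")): buf='XV' cursor=2

Answer: XV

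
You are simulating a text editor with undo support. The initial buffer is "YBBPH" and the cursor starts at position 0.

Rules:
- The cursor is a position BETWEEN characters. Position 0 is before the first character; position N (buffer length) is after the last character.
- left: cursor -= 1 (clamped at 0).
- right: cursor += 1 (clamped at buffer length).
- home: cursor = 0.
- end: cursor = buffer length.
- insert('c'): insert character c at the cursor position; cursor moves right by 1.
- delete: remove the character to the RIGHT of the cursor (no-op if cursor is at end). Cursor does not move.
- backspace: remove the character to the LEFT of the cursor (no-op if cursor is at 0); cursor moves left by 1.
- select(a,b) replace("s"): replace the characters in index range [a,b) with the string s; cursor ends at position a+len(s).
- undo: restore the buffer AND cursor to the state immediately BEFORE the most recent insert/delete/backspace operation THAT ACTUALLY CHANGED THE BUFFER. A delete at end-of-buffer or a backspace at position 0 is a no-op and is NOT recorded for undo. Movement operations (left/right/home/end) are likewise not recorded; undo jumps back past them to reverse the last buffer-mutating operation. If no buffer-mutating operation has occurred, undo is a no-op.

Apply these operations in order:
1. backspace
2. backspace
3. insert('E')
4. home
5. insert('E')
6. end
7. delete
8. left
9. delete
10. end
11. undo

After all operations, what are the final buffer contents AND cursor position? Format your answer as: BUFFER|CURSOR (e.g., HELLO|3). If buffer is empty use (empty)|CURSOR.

Answer: EEYBBPH|6

Derivation:
After op 1 (backspace): buf='YBBPH' cursor=0
After op 2 (backspace): buf='YBBPH' cursor=0
After op 3 (insert('E')): buf='EYBBPH' cursor=1
After op 4 (home): buf='EYBBPH' cursor=0
After op 5 (insert('E')): buf='EEYBBPH' cursor=1
After op 6 (end): buf='EEYBBPH' cursor=7
After op 7 (delete): buf='EEYBBPH' cursor=7
After op 8 (left): buf='EEYBBPH' cursor=6
After op 9 (delete): buf='EEYBBP' cursor=6
After op 10 (end): buf='EEYBBP' cursor=6
After op 11 (undo): buf='EEYBBPH' cursor=6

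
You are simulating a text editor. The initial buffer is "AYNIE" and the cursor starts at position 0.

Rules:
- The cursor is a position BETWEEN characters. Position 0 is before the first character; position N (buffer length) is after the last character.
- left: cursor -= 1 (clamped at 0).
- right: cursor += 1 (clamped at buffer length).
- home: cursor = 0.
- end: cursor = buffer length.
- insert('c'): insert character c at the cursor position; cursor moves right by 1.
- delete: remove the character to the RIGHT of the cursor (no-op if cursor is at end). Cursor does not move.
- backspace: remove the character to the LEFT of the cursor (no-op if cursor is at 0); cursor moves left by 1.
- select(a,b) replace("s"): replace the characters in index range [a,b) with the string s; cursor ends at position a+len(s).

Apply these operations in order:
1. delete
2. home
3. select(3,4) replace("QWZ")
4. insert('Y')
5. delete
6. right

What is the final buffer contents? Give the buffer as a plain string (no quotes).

Answer: YNIQWZY

Derivation:
After op 1 (delete): buf='YNIE' cursor=0
After op 2 (home): buf='YNIE' cursor=0
After op 3 (select(3,4) replace("QWZ")): buf='YNIQWZ' cursor=6
After op 4 (insert('Y')): buf='YNIQWZY' cursor=7
After op 5 (delete): buf='YNIQWZY' cursor=7
After op 6 (right): buf='YNIQWZY' cursor=7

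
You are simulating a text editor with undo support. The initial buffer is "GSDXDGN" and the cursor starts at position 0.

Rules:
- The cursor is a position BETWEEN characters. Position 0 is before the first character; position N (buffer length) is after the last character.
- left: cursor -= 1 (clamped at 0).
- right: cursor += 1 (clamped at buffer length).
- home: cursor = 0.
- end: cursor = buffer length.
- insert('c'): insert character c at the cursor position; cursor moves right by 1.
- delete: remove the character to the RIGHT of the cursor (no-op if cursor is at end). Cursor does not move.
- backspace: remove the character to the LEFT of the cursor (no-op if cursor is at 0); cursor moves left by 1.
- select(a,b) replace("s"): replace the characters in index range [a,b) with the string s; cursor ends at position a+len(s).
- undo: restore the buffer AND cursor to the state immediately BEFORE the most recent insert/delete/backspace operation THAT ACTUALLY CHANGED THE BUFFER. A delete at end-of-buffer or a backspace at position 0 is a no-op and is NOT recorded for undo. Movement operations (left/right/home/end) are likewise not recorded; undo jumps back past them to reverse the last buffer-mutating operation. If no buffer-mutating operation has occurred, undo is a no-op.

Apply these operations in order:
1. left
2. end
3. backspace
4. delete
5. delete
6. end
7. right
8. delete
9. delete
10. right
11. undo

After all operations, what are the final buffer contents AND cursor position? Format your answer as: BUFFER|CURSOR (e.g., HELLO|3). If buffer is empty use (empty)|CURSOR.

After op 1 (left): buf='GSDXDGN' cursor=0
After op 2 (end): buf='GSDXDGN' cursor=7
After op 3 (backspace): buf='GSDXDG' cursor=6
After op 4 (delete): buf='GSDXDG' cursor=6
After op 5 (delete): buf='GSDXDG' cursor=6
After op 6 (end): buf='GSDXDG' cursor=6
After op 7 (right): buf='GSDXDG' cursor=6
After op 8 (delete): buf='GSDXDG' cursor=6
After op 9 (delete): buf='GSDXDG' cursor=6
After op 10 (right): buf='GSDXDG' cursor=6
After op 11 (undo): buf='GSDXDGN' cursor=7

Answer: GSDXDGN|7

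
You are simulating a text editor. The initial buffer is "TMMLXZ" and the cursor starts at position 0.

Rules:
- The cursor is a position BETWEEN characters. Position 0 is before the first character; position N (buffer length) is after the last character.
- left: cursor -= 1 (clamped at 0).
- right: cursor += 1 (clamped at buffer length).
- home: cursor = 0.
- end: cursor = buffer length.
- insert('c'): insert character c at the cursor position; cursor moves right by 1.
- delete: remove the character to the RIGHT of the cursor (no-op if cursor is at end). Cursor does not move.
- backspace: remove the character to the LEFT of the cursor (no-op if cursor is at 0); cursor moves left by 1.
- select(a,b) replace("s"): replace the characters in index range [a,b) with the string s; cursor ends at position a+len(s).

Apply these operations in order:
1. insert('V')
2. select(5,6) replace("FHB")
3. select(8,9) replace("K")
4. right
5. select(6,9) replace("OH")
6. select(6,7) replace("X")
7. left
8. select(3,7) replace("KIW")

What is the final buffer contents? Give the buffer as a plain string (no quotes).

After op 1 (insert('V')): buf='VTMMLXZ' cursor=1
After op 2 (select(5,6) replace("FHB")): buf='VTMMLFHBZ' cursor=8
After op 3 (select(8,9) replace("K")): buf='VTMMLFHBK' cursor=9
After op 4 (right): buf='VTMMLFHBK' cursor=9
After op 5 (select(6,9) replace("OH")): buf='VTMMLFOH' cursor=8
After op 6 (select(6,7) replace("X")): buf='VTMMLFXH' cursor=7
After op 7 (left): buf='VTMMLFXH' cursor=6
After op 8 (select(3,7) replace("KIW")): buf='VTMKIWH' cursor=6

Answer: VTMKIWH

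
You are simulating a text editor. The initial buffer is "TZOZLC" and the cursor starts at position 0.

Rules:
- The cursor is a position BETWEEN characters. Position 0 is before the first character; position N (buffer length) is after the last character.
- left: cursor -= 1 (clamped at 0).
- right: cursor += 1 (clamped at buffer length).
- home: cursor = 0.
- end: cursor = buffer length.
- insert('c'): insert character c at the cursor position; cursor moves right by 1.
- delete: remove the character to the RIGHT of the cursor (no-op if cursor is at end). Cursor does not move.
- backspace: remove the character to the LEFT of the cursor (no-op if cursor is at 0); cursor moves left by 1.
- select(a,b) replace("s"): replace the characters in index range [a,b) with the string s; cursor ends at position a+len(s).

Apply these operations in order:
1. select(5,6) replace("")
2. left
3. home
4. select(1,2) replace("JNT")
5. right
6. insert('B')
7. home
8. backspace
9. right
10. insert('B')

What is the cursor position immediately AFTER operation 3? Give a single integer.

Answer: 0

Derivation:
After op 1 (select(5,6) replace("")): buf='TZOZL' cursor=5
After op 2 (left): buf='TZOZL' cursor=4
After op 3 (home): buf='TZOZL' cursor=0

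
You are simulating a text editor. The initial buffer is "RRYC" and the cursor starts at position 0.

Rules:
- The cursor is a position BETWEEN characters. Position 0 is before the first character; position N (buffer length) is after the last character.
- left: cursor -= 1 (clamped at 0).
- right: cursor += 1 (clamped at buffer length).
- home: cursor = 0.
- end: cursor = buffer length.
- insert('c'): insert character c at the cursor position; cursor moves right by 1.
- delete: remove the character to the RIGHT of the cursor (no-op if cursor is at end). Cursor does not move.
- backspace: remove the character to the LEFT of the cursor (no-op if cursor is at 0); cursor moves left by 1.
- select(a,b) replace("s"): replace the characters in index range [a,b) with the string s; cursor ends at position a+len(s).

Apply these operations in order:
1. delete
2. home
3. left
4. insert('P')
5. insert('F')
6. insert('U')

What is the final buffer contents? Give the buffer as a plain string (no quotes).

After op 1 (delete): buf='RYC' cursor=0
After op 2 (home): buf='RYC' cursor=0
After op 3 (left): buf='RYC' cursor=0
After op 4 (insert('P')): buf='PRYC' cursor=1
After op 5 (insert('F')): buf='PFRYC' cursor=2
After op 6 (insert('U')): buf='PFURYC' cursor=3

Answer: PFURYC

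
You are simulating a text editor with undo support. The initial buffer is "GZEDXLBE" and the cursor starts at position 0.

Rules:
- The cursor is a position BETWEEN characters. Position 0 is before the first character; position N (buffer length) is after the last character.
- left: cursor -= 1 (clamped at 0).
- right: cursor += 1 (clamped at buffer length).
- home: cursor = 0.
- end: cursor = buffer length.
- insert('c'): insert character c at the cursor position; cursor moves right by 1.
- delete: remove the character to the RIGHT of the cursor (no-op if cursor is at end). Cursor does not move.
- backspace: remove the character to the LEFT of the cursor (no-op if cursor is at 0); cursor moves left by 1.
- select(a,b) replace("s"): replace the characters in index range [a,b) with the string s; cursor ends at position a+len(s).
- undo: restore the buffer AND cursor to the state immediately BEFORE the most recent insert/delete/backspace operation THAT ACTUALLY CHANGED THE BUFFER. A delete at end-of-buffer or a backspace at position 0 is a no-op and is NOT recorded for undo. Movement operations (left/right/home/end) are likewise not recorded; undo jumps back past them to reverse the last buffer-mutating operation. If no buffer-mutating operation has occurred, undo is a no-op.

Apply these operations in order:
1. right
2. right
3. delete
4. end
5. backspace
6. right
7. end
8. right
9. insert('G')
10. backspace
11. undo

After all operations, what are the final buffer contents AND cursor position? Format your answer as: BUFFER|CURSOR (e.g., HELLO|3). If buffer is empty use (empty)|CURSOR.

After op 1 (right): buf='GZEDXLBE' cursor=1
After op 2 (right): buf='GZEDXLBE' cursor=2
After op 3 (delete): buf='GZDXLBE' cursor=2
After op 4 (end): buf='GZDXLBE' cursor=7
After op 5 (backspace): buf='GZDXLB' cursor=6
After op 6 (right): buf='GZDXLB' cursor=6
After op 7 (end): buf='GZDXLB' cursor=6
After op 8 (right): buf='GZDXLB' cursor=6
After op 9 (insert('G')): buf='GZDXLBG' cursor=7
After op 10 (backspace): buf='GZDXLB' cursor=6
After op 11 (undo): buf='GZDXLBG' cursor=7

Answer: GZDXLBG|7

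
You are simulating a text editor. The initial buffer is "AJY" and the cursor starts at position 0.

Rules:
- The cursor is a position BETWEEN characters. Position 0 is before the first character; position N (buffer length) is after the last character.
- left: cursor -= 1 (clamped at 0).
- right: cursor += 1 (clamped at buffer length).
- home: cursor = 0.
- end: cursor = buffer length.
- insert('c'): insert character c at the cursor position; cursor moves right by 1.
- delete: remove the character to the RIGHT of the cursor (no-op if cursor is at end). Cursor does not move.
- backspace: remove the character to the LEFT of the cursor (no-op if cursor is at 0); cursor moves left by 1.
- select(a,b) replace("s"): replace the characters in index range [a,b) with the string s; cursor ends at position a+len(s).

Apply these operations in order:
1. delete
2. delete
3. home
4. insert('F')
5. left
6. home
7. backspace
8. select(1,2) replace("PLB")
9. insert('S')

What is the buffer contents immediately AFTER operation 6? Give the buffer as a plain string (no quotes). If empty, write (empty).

Answer: FY

Derivation:
After op 1 (delete): buf='JY' cursor=0
After op 2 (delete): buf='Y' cursor=0
After op 3 (home): buf='Y' cursor=0
After op 4 (insert('F')): buf='FY' cursor=1
After op 5 (left): buf='FY' cursor=0
After op 6 (home): buf='FY' cursor=0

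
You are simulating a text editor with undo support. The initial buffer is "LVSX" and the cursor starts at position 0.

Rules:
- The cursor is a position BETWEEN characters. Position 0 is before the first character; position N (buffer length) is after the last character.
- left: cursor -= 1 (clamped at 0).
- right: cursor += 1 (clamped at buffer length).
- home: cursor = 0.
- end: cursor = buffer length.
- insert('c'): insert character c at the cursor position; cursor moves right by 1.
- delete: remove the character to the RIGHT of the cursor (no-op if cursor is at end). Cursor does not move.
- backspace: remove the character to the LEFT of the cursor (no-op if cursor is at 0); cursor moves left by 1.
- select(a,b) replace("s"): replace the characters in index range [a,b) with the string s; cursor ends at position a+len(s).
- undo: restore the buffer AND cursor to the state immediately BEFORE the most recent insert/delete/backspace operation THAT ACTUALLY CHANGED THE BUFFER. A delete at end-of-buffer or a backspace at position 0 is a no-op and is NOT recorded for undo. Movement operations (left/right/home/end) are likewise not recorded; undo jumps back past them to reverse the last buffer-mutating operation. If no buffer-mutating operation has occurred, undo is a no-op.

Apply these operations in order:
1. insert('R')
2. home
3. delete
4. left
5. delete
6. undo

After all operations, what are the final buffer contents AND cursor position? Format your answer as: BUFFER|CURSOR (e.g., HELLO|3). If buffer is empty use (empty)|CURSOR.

After op 1 (insert('R')): buf='RLVSX' cursor=1
After op 2 (home): buf='RLVSX' cursor=0
After op 3 (delete): buf='LVSX' cursor=0
After op 4 (left): buf='LVSX' cursor=0
After op 5 (delete): buf='VSX' cursor=0
After op 6 (undo): buf='LVSX' cursor=0

Answer: LVSX|0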